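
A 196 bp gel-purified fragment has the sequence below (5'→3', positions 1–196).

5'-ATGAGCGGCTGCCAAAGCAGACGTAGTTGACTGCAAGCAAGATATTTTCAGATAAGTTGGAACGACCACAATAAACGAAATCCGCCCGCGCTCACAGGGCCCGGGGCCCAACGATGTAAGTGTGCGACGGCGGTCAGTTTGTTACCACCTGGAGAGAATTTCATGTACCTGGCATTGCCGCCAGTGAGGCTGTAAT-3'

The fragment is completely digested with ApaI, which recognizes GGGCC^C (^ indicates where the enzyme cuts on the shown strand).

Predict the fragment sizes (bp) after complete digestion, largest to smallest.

ApaI sites (GGGCCC) start at positions 97, 104.
ApaI cuts after base 5 of each site (before the last base), so after positions 101, 108.
Linear molecule, 2 cuts → 3 fragments:
  1–101 → 101 bp
  102–108 → 7 bp
  109–196 → 88 bp
Sorted largest to smallest: 101, 88, 7 bp.

101, 88, 7 bp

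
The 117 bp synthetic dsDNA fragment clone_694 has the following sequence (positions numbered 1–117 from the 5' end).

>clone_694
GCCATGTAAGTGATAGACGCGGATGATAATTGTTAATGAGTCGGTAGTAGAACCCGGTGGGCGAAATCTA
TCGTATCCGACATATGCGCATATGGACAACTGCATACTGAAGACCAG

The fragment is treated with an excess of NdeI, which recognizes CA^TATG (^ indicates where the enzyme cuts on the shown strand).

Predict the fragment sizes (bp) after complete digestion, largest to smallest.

82, 27, 8 bp

NdeI sites (CATATG) start at positions 81, 89.
NdeI cuts after base 2 of each site, so after positions 82, 90.
Linear molecule, 2 cuts → 3 fragments:
  1–82 → 82 bp
  83–90 → 8 bp
  91–117 → 27 bp
Sorted largest to smallest: 82, 27, 8 bp.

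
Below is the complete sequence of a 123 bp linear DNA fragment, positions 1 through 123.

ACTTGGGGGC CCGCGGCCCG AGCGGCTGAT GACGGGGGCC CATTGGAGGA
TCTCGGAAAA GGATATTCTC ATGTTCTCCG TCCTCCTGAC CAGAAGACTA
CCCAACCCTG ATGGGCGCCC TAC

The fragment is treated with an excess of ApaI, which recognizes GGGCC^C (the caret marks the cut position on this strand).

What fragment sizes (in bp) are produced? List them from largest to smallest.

ApaI sites (GGGCCC) start at positions 7, 36.
ApaI cuts after base 5 of each site (before the last base), so after positions 11, 40.
Linear molecule, 2 cuts → 3 fragments:
  1–11 → 11 bp
  12–40 → 29 bp
  41–123 → 83 bp
Sorted largest to smallest: 83, 29, 11 bp.

83, 29, 11 bp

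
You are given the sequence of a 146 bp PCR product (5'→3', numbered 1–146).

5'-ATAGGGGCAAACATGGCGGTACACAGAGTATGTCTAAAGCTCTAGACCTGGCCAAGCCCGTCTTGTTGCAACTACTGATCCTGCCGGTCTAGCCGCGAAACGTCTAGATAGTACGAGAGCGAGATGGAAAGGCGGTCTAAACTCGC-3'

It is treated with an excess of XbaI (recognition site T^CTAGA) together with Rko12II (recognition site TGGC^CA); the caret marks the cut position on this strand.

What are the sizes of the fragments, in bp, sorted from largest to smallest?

51, 43, 41, 11 bp

XbaI sites (TCTAGA) start at positions 41, 103.
XbaI cuts after the first base of each site, so after positions 41, 103.
The Rko12II site (TGGCCA) starts at position 49.
Rko12II cuts after base 4 of each site, so after position 52.
Combined cut positions: 41, 52, 103.
Linear molecule, 3 cuts → 4 fragments:
  1–41 → 41 bp
  42–52 → 11 bp
  53–103 → 51 bp
  104–146 → 43 bp
Sorted largest to smallest: 51, 43, 41, 11 bp.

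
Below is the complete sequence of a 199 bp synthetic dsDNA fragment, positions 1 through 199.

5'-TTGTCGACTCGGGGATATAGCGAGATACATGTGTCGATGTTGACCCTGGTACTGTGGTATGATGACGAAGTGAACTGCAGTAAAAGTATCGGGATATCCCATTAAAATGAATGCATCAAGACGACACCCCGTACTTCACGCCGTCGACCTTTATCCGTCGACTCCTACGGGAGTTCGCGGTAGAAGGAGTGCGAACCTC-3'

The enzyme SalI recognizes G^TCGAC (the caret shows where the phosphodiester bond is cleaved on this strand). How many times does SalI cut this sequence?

GTCGAC occurs starting at positions 3, 143, 157.
SalI cuts at 3 sites.

3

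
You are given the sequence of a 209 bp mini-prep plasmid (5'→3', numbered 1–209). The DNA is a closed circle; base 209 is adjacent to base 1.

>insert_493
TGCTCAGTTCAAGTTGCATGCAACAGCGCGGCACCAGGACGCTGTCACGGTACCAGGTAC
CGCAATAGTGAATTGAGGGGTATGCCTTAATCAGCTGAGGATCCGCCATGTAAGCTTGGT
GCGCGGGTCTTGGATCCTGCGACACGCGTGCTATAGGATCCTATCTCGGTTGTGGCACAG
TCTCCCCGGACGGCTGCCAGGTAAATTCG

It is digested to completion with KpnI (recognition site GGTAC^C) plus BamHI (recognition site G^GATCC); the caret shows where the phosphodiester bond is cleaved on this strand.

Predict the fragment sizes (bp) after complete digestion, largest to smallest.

KpnI sites (GGTACC) start at positions 49, 56.
KpnI cuts after base 5 of each site (before the last base), so after positions 53, 60.
BamHI sites (GGATCC) start at positions 99, 132, 156.
BamHI cuts after the first base of each site, so after positions 99, 132, 156.
Combined cut positions: 53, 60, 99, 132, 156.
Circular molecule, 5 cuts → 5 fragments:
  54–60 → 7 bp
  61–99 → 39 bp
  100–132 → 33 bp
  133–156 → 24 bp
  157–209 then 1–53 → 53 + 53 = 106 bp
Sorted largest to smallest: 106, 39, 33, 24, 7 bp.

106, 39, 33, 24, 7 bp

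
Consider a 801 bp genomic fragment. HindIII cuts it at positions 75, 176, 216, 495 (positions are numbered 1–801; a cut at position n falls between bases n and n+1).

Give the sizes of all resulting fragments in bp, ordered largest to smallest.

306, 279, 101, 75, 40 bp

Linear molecule, 4 cuts → 5 fragments:
  75 − 0 = 75 bp
  176 − 75 = 101 bp
  216 − 176 = 40 bp
  495 − 216 = 279 bp
  801 − 495 = 306 bp
Sorted largest to smallest: 306, 279, 101, 75, 40 bp.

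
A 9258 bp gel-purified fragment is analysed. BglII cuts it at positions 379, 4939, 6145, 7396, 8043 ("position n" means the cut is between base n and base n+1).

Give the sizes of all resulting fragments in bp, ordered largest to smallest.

4560, 1251, 1215, 1206, 647, 379 bp

Linear molecule, 5 cuts → 6 fragments:
  379 − 0 = 379 bp
  4939 − 379 = 4560 bp
  6145 − 4939 = 1206 bp
  7396 − 6145 = 1251 bp
  8043 − 7396 = 647 bp
  9258 − 8043 = 1215 bp
Sorted largest to smallest: 4560, 1251, 1215, 1206, 647, 379 bp.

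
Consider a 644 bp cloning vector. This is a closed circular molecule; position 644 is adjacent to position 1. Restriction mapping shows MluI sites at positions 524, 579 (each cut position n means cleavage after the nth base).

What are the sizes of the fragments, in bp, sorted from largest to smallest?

589, 55 bp

Circular molecule, 2 cuts → 2 fragments:
  579 − 524 = 55 bp
  wrap: 644 − 579 + 524 = 589 bp
Sorted largest to smallest: 589, 55 bp.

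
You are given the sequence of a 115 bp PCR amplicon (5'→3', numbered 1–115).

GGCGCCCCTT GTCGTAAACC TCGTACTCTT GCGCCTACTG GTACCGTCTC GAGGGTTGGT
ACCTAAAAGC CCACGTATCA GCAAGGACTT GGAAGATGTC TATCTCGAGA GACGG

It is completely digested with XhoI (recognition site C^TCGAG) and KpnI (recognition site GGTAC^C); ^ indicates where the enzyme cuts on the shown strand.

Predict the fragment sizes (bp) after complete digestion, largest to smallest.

44, 42, 14, 11, 4 bp

XhoI sites (CTCGAG) start at positions 48, 104.
XhoI cuts after the first base of each site, so after positions 48, 104.
KpnI sites (GGTACC) start at positions 40, 58.
KpnI cuts after base 5 of each site (before the last base), so after positions 44, 62.
Combined cut positions: 44, 48, 62, 104.
Linear molecule, 4 cuts → 5 fragments:
  1–44 → 44 bp
  45–48 → 4 bp
  49–62 → 14 bp
  63–104 → 42 bp
  105–115 → 11 bp
Sorted largest to smallest: 44, 42, 14, 11, 4 bp.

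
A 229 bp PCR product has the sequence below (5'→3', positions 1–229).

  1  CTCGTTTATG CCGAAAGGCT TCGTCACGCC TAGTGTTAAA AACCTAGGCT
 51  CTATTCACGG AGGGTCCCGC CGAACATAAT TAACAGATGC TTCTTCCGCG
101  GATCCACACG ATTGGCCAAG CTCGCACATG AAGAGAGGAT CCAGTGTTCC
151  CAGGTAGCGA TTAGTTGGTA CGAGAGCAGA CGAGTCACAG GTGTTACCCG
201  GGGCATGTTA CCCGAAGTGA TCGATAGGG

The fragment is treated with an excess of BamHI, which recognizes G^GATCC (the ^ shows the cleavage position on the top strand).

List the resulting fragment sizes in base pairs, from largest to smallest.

BamHI sites (GGATCC) start at positions 100, 137.
BamHI cuts after the first base of each site, so after positions 100, 137.
Linear molecule, 2 cuts → 3 fragments:
  1–100 → 100 bp
  101–137 → 37 bp
  138–229 → 92 bp
Sorted largest to smallest: 100, 92, 37 bp.

100, 92, 37 bp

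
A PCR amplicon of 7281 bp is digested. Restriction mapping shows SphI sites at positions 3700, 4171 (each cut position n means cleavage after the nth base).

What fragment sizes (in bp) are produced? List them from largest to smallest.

3700, 3110, 471 bp

Linear molecule, 2 cuts → 3 fragments:
  3700 − 0 = 3700 bp
  4171 − 3700 = 471 bp
  7281 − 4171 = 3110 bp
Sorted largest to smallest: 3700, 3110, 471 bp.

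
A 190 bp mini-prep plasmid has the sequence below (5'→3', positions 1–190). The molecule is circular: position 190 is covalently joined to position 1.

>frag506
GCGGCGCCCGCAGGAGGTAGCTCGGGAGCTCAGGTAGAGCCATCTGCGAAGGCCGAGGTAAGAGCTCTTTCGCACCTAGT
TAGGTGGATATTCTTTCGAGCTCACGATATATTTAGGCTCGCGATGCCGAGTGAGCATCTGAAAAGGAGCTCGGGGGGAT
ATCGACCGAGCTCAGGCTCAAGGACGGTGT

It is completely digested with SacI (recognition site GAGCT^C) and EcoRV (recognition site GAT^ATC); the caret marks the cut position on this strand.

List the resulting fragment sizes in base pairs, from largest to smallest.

49, 48, 36, 36, 12, 9 bp

SacI sites (GAGCTC) start at positions 26, 62, 98, 147, 168.
SacI cuts after base 5 of each site (before the last base), so after positions 30, 66, 102, 151, 172.
The EcoRV site (GATATC) starts at position 158.
EcoRV cuts after base 3 of each site, so after position 160.
Combined cut positions: 30, 66, 102, 151, 160, 172.
Circular molecule, 6 cuts → 6 fragments:
  31–66 → 36 bp
  67–102 → 36 bp
  103–151 → 49 bp
  152–160 → 9 bp
  161–172 → 12 bp
  173–190 then 1–30 → 18 + 30 = 48 bp
Sorted largest to smallest: 49, 48, 36, 36, 12, 9 bp.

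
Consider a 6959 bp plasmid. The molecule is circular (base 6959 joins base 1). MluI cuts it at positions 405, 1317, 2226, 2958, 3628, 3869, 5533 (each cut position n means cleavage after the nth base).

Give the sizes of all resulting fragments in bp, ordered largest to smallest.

1831, 1664, 912, 909, 732, 670, 241 bp

Circular molecule, 7 cuts → 7 fragments:
  1317 − 405 = 912 bp
  2226 − 1317 = 909 bp
  2958 − 2226 = 732 bp
  3628 − 2958 = 670 bp
  3869 − 3628 = 241 bp
  5533 − 3869 = 1664 bp
  wrap: 6959 − 5533 + 405 = 1831 bp
Sorted largest to smallest: 1831, 1664, 912, 909, 732, 670, 241 bp.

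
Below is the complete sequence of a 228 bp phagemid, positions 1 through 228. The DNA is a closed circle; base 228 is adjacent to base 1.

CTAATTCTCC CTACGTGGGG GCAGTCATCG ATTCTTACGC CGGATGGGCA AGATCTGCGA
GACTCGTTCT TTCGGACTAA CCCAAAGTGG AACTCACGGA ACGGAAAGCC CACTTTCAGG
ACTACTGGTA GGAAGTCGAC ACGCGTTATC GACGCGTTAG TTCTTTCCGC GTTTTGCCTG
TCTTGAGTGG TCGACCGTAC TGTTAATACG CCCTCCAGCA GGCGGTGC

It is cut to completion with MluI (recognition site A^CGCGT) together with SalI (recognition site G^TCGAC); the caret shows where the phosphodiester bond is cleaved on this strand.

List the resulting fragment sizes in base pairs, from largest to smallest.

173, 38, 11, 6 bp

MluI sites (ACGCGT) start at positions 141, 152.
MluI cuts after the first base of each site, so after positions 141, 152.
SalI sites (GTCGAC) start at positions 135, 190.
SalI cuts after the first base of each site, so after positions 135, 190.
Combined cut positions: 135, 141, 152, 190.
Circular molecule, 4 cuts → 4 fragments:
  136–141 → 6 bp
  142–152 → 11 bp
  153–190 → 38 bp
  191–228 then 1–135 → 38 + 135 = 173 bp
Sorted largest to smallest: 173, 38, 11, 6 bp.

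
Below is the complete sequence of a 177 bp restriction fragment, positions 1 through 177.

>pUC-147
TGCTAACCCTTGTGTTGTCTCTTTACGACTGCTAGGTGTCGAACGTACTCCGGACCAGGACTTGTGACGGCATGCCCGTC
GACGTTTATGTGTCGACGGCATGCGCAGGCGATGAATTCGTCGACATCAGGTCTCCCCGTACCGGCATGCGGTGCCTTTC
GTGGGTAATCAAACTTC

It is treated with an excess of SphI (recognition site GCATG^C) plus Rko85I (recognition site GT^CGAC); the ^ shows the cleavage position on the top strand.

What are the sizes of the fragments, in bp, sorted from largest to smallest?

74, 28, 28, 18, 14, 10, 5 bp

SphI sites (GCATGC) start at positions 70, 99, 145.
SphI cuts after base 5 of each site (before the last base), so after positions 74, 103, 149.
Rko85I sites (GTCGAC) start at positions 78, 92, 120.
Rko85I cuts after base 2 of each site, so after positions 79, 93, 121.
Combined cut positions: 74, 79, 93, 103, 121, 149.
Linear molecule, 6 cuts → 7 fragments:
  1–74 → 74 bp
  75–79 → 5 bp
  80–93 → 14 bp
  94–103 → 10 bp
  104–121 → 18 bp
  122–149 → 28 bp
  150–177 → 28 bp
Sorted largest to smallest: 74, 28, 28, 18, 14, 10, 5 bp.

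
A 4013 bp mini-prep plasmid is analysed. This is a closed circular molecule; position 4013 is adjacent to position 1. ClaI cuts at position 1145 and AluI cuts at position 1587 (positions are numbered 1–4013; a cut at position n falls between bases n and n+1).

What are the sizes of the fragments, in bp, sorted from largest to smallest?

Combined cut positions (sorted): 1145, 1587.
Circular molecule, 2 cuts → 2 fragments:
  1587 − 1145 = 442 bp
  wrap: 4013 − 1587 + 1145 = 3571 bp
Sorted largest to smallest: 3571, 442 bp.

3571, 442 bp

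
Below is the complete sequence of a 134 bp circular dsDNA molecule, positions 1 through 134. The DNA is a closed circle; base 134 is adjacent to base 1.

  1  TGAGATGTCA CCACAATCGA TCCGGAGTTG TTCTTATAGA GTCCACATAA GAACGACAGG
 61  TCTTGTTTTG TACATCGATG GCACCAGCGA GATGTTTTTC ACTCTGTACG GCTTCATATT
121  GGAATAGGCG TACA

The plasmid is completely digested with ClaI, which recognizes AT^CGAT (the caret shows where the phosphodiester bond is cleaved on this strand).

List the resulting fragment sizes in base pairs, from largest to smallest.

ClaI sites (ATCGAT) start at positions 16, 74.
ClaI cuts after base 2 of each site, so after positions 17, 75.
Circular molecule, 2 cuts → 2 fragments:
  18–75 → 58 bp
  76–134 then 1–17 → 59 + 17 = 76 bp
Sorted largest to smallest: 76, 58 bp.

76, 58 bp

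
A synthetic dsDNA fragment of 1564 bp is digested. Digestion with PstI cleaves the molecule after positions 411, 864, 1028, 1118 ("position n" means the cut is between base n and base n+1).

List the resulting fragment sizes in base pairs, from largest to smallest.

Linear molecule, 4 cuts → 5 fragments:
  411 − 0 = 411 bp
  864 − 411 = 453 bp
  1028 − 864 = 164 bp
  1118 − 1028 = 90 bp
  1564 − 1118 = 446 bp
Sorted largest to smallest: 453, 446, 411, 164, 90 bp.

453, 446, 411, 164, 90 bp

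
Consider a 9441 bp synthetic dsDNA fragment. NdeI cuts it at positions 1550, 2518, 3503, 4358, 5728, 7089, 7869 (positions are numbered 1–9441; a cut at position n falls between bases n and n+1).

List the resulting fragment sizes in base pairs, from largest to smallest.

Linear molecule, 7 cuts → 8 fragments:
  1550 − 0 = 1550 bp
  2518 − 1550 = 968 bp
  3503 − 2518 = 985 bp
  4358 − 3503 = 855 bp
  5728 − 4358 = 1370 bp
  7089 − 5728 = 1361 bp
  7869 − 7089 = 780 bp
  9441 − 7869 = 1572 bp
Sorted largest to smallest: 1572, 1550, 1370, 1361, 985, 968, 855, 780 bp.

1572, 1550, 1370, 1361, 985, 968, 855, 780 bp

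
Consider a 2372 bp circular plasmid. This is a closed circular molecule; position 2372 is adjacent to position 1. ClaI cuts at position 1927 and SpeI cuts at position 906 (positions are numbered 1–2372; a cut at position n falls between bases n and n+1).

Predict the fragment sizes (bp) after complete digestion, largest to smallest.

1351, 1021 bp

Combined cut positions (sorted): 906, 1927.
Circular molecule, 2 cuts → 2 fragments:
  1927 − 906 = 1021 bp
  wrap: 2372 − 1927 + 906 = 1351 bp
Sorted largest to smallest: 1351, 1021 bp.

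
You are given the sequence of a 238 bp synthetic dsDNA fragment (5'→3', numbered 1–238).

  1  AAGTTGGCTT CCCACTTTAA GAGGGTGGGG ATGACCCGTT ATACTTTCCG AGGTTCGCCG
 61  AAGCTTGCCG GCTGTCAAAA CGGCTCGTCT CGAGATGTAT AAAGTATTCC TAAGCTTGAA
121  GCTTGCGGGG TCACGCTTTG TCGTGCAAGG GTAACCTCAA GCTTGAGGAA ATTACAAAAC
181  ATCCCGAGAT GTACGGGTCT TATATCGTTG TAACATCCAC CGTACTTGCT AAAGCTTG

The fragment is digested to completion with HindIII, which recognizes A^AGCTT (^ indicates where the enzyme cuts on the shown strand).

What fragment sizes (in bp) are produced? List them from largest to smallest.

73, 61, 51, 40, 7, 6 bp

HindIII sites (AAGCTT) start at positions 61, 112, 119, 159, 232.
HindIII cuts after the first base of each site, so after positions 61, 112, 119, 159, 232.
Linear molecule, 5 cuts → 6 fragments:
  1–61 → 61 bp
  62–112 → 51 bp
  113–119 → 7 bp
  120–159 → 40 bp
  160–232 → 73 bp
  233–238 → 6 bp
Sorted largest to smallest: 73, 61, 51, 40, 7, 6 bp.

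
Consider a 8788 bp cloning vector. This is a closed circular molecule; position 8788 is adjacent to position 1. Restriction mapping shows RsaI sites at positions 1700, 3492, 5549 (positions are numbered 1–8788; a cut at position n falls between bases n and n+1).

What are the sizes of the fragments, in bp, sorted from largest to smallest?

Circular molecule, 3 cuts → 3 fragments:
  3492 − 1700 = 1792 bp
  5549 − 3492 = 2057 bp
  wrap: 8788 − 5549 + 1700 = 4939 bp
Sorted largest to smallest: 4939, 2057, 1792 bp.

4939, 2057, 1792 bp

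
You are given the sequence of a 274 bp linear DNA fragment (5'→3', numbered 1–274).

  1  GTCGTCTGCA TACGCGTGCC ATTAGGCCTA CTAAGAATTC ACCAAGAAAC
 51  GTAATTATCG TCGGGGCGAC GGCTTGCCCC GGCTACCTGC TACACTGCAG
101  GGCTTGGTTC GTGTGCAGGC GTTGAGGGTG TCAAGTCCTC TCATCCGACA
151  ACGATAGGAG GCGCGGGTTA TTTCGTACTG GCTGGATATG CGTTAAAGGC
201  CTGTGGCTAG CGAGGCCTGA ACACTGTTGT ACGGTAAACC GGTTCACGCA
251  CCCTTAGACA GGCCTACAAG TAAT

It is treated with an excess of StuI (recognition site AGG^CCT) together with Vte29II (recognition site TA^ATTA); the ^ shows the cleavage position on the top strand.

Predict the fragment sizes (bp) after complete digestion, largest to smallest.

StuI sites (AGGCCT) start at positions 24, 197, 213, 260.
StuI cuts after base 3 of each site, so after positions 26, 199, 215, 262.
The Vte29II site (TAATTA) starts at position 52.
Vte29II cuts after base 2 of each site, so after position 53.
Combined cut positions: 26, 53, 199, 215, 262.
Linear molecule, 5 cuts → 6 fragments:
  1–26 → 26 bp
  27–53 → 27 bp
  54–199 → 146 bp
  200–215 → 16 bp
  216–262 → 47 bp
  263–274 → 12 bp
Sorted largest to smallest: 146, 47, 27, 26, 16, 12 bp.

146, 47, 27, 26, 16, 12 bp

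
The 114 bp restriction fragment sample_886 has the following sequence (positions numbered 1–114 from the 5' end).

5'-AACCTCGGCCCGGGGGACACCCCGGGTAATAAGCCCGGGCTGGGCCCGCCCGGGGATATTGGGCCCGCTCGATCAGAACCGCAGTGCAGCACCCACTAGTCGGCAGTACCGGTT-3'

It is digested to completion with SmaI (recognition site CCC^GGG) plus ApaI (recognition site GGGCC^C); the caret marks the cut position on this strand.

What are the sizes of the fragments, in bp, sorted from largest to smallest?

SmaI sites (CCCGGG) start at positions 9, 21, 34, 49.
SmaI cuts after base 3 of each site, so after positions 11, 23, 36, 51.
ApaI sites (GGGCCC) start at positions 42, 61.
ApaI cuts after base 5 of each site (before the last base), so after positions 46, 65.
Combined cut positions: 11, 23, 36, 46, 51, 65.
Linear molecule, 6 cuts → 7 fragments:
  1–11 → 11 bp
  12–23 → 12 bp
  24–36 → 13 bp
  37–46 → 10 bp
  47–51 → 5 bp
  52–65 → 14 bp
  66–114 → 49 bp
Sorted largest to smallest: 49, 14, 13, 12, 11, 10, 5 bp.

49, 14, 13, 12, 11, 10, 5 bp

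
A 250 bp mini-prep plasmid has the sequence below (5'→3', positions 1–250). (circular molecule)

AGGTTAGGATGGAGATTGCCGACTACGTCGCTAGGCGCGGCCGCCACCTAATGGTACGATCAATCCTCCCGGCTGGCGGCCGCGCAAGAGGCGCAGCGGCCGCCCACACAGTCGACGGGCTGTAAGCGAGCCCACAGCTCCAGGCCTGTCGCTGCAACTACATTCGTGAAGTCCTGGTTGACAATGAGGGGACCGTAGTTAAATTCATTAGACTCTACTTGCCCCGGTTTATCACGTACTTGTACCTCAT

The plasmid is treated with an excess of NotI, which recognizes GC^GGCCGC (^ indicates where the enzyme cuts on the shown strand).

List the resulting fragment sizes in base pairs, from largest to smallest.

191, 39, 20 bp

NotI sites (GCGGCCGC) start at positions 37, 76, 96.
NotI cuts after base 2 of each site, so after positions 38, 77, 97.
Circular molecule, 3 cuts → 3 fragments:
  39–77 → 39 bp
  78–97 → 20 bp
  98–250 then 1–38 → 153 + 38 = 191 bp
Sorted largest to smallest: 191, 39, 20 bp.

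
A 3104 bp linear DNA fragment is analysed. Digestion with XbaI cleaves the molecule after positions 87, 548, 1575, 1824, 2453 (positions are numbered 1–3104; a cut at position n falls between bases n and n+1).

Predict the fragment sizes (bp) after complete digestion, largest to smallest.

Linear molecule, 5 cuts → 6 fragments:
  87 − 0 = 87 bp
  548 − 87 = 461 bp
  1575 − 548 = 1027 bp
  1824 − 1575 = 249 bp
  2453 − 1824 = 629 bp
  3104 − 2453 = 651 bp
Sorted largest to smallest: 1027, 651, 629, 461, 249, 87 bp.

1027, 651, 629, 461, 249, 87 bp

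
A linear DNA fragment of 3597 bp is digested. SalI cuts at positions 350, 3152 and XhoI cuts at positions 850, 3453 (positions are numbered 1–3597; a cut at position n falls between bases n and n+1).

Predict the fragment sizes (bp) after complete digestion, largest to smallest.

Combined cut positions (sorted): 350, 850, 3152, 3453.
Linear molecule, 4 cuts → 5 fragments:
  350 − 0 = 350 bp
  850 − 350 = 500 bp
  3152 − 850 = 2302 bp
  3453 − 3152 = 301 bp
  3597 − 3453 = 144 bp
Sorted largest to smallest: 2302, 500, 350, 301, 144 bp.

2302, 500, 350, 301, 144 bp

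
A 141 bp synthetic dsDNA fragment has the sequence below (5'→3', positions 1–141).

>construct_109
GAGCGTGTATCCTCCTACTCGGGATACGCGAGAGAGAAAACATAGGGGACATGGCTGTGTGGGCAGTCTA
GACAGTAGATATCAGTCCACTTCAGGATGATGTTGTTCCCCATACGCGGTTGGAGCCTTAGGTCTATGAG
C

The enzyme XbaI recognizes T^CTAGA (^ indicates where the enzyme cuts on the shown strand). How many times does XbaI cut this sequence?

1

TCTAGA occurs starting at position 67.
XbaI cuts at 1 site.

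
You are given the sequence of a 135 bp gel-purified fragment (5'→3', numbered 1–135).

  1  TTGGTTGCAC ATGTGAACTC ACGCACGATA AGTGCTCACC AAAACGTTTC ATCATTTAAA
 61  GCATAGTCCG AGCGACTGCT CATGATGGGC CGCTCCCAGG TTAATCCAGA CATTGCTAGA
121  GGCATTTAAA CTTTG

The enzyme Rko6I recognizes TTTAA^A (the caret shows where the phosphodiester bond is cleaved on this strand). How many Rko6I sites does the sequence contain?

2

TTTAAA occurs starting at positions 55, 125.
Rko6I cuts at 2 sites.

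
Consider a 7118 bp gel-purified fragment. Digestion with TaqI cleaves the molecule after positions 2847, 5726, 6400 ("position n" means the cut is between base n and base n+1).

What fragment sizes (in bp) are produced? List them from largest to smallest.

2879, 2847, 718, 674 bp

Linear molecule, 3 cuts → 4 fragments:
  2847 − 0 = 2847 bp
  5726 − 2847 = 2879 bp
  6400 − 5726 = 674 bp
  7118 − 6400 = 718 bp
Sorted largest to smallest: 2879, 2847, 718, 674 bp.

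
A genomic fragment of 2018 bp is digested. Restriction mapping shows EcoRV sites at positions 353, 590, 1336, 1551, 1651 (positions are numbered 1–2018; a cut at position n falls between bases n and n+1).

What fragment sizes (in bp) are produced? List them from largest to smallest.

746, 367, 353, 237, 215, 100 bp

Linear molecule, 5 cuts → 6 fragments:
  353 − 0 = 353 bp
  590 − 353 = 237 bp
  1336 − 590 = 746 bp
  1551 − 1336 = 215 bp
  1651 − 1551 = 100 bp
  2018 − 1651 = 367 bp
Sorted largest to smallest: 746, 367, 353, 237, 215, 100 bp.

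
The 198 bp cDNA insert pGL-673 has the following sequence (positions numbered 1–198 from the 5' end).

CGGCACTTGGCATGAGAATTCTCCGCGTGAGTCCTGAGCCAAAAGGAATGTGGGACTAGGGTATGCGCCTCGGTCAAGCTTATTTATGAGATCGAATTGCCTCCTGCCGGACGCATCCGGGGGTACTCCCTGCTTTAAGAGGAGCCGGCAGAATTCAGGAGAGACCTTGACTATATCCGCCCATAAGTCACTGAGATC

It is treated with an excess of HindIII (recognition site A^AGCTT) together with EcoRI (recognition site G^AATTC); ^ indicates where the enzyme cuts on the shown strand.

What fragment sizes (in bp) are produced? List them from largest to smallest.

75, 60, 47, 16 bp

The HindIII site (AAGCTT) starts at position 76.
HindIII cuts after the first base of each site, so after position 76.
EcoRI sites (GAATTC) start at positions 16, 151.
EcoRI cuts after the first base of each site, so after positions 16, 151.
Combined cut positions: 16, 76, 151.
Linear molecule, 3 cuts → 4 fragments:
  1–16 → 16 bp
  17–76 → 60 bp
  77–151 → 75 bp
  152–198 → 47 bp
Sorted largest to smallest: 75, 60, 47, 16 bp.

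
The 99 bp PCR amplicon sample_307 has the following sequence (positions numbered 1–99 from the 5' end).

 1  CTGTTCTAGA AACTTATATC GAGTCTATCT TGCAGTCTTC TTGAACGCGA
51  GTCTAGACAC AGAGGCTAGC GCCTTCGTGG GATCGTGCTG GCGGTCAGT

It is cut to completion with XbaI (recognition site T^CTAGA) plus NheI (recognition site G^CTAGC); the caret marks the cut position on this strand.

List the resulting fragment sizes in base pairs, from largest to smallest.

47, 34, 13, 5 bp

XbaI sites (TCTAGA) start at positions 5, 52.
XbaI cuts after the first base of each site, so after positions 5, 52.
The NheI site (GCTAGC) starts at position 65.
NheI cuts after the first base of each site, so after position 65.
Combined cut positions: 5, 52, 65.
Linear molecule, 3 cuts → 4 fragments:
  1–5 → 5 bp
  6–52 → 47 bp
  53–65 → 13 bp
  66–99 → 34 bp
Sorted largest to smallest: 47, 34, 13, 5 bp.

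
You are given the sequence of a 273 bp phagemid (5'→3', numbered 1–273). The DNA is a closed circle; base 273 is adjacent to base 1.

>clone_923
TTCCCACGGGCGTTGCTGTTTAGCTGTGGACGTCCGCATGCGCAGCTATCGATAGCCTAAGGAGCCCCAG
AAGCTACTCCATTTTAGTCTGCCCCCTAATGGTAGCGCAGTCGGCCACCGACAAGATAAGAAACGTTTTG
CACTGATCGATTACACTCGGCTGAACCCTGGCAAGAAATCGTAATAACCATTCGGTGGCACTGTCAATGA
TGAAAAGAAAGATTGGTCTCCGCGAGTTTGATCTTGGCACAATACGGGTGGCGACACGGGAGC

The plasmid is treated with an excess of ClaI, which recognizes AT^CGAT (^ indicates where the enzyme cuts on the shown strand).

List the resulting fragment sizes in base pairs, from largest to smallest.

175, 98 bp

ClaI sites (ATCGAT) start at positions 48, 146.
ClaI cuts after base 2 of each site, so after positions 49, 147.
Circular molecule, 2 cuts → 2 fragments:
  50–147 → 98 bp
  148–273 then 1–49 → 126 + 49 = 175 bp
Sorted largest to smallest: 175, 98 bp.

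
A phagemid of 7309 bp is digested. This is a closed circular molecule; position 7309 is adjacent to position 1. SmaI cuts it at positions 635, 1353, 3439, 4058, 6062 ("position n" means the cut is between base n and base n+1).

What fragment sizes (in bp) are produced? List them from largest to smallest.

2086, 2004, 1882, 718, 619 bp

Circular molecule, 5 cuts → 5 fragments:
  1353 − 635 = 718 bp
  3439 − 1353 = 2086 bp
  4058 − 3439 = 619 bp
  6062 − 4058 = 2004 bp
  wrap: 7309 − 6062 + 635 = 1882 bp
Sorted largest to smallest: 2086, 2004, 1882, 718, 619 bp.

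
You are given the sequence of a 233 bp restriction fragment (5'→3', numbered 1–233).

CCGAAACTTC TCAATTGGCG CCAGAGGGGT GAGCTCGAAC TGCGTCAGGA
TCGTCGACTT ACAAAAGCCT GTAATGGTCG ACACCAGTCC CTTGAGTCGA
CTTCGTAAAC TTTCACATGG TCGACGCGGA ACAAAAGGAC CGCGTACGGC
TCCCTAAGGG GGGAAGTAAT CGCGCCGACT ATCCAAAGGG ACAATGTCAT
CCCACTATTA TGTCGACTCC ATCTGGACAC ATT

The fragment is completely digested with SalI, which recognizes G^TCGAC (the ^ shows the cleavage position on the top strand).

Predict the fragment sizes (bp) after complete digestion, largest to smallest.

SalI sites (GTCGAC) start at positions 53, 77, 96, 120, 212.
SalI cuts after the first base of each site, so after positions 53, 77, 96, 120, 212.
Linear molecule, 5 cuts → 6 fragments:
  1–53 → 53 bp
  54–77 → 24 bp
  78–96 → 19 bp
  97–120 → 24 bp
  121–212 → 92 bp
  213–233 → 21 bp
Sorted largest to smallest: 92, 53, 24, 24, 21, 19 bp.

92, 53, 24, 24, 21, 19 bp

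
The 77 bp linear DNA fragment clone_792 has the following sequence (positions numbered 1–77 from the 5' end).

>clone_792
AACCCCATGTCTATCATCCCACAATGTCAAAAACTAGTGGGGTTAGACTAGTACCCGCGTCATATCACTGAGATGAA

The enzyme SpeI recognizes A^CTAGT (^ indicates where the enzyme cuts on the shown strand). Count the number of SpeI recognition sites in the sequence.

2

ACTAGT occurs starting at positions 33, 47.
SpeI cuts at 2 sites.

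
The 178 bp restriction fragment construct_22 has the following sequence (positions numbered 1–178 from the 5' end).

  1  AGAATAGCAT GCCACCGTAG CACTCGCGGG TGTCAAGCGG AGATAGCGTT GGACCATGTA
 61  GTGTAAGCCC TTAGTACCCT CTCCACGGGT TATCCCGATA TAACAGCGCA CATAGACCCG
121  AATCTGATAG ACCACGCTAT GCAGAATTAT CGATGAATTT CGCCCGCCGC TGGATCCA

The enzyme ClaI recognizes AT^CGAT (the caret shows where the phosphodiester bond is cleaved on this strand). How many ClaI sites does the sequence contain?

1

ATCGAT occurs starting at position 149.
ClaI cuts at 1 site.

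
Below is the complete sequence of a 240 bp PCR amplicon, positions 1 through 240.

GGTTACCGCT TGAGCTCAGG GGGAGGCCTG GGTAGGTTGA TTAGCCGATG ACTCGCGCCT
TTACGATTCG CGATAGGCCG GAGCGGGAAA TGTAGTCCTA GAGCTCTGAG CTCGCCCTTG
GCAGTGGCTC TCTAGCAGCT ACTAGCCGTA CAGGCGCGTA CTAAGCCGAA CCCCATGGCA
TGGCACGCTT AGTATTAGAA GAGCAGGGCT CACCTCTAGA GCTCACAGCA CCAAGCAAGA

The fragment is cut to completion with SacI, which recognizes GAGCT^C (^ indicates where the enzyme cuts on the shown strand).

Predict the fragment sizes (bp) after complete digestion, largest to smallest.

SacI sites (GAGCTC) start at positions 12, 101, 108, 219.
SacI cuts after base 5 of each site (before the last base), so after positions 16, 105, 112, 223.
Linear molecule, 4 cuts → 5 fragments:
  1–16 → 16 bp
  17–105 → 89 bp
  106–112 → 7 bp
  113–223 → 111 bp
  224–240 → 17 bp
Sorted largest to smallest: 111, 89, 17, 16, 7 bp.

111, 89, 17, 16, 7 bp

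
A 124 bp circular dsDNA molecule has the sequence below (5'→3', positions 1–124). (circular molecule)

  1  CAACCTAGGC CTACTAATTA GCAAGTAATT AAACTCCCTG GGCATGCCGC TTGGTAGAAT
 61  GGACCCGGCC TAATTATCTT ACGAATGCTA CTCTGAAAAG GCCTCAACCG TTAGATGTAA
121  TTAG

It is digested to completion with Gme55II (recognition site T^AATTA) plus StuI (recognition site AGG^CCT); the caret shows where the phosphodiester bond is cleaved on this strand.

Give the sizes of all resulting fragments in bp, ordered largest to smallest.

45, 30, 17, 15, 11, 6 bp

Gme55II sites (TAATTA) start at positions 15, 26, 71, 118.
Gme55II cuts after the first base of each site, so after positions 15, 26, 71, 118.
StuI sites (AGGCCT) start at positions 7, 99.
StuI cuts after base 3 of each site, so after positions 9, 101.
Combined cut positions: 9, 15, 26, 71, 101, 118.
Circular molecule, 6 cuts → 6 fragments:
  10–15 → 6 bp
  16–26 → 11 bp
  27–71 → 45 bp
  72–101 → 30 bp
  102–118 → 17 bp
  119–124 then 1–9 → 6 + 9 = 15 bp
Sorted largest to smallest: 45, 30, 17, 15, 11, 6 bp.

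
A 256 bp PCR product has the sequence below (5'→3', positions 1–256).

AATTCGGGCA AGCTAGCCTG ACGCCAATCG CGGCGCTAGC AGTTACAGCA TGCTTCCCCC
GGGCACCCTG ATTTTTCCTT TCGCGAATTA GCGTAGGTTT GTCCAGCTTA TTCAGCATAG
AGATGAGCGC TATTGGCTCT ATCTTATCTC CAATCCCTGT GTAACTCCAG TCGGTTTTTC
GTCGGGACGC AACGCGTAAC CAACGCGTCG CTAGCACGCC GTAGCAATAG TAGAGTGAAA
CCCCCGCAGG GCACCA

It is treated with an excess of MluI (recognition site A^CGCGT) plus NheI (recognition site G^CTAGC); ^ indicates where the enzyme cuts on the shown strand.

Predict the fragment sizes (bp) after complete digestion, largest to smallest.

MluI sites (ACGCGT) start at positions 192, 203.
MluI cuts after the first base of each site, so after positions 192, 203.
NheI sites (GCTAGC) start at positions 12, 35, 210.
NheI cuts after the first base of each site, so after positions 12, 35, 210.
Combined cut positions: 12, 35, 192, 203, 210.
Linear molecule, 5 cuts → 6 fragments:
  1–12 → 12 bp
  13–35 → 23 bp
  36–192 → 157 bp
  193–203 → 11 bp
  204–210 → 7 bp
  211–256 → 46 bp
Sorted largest to smallest: 157, 46, 23, 12, 11, 7 bp.

157, 46, 23, 12, 11, 7 bp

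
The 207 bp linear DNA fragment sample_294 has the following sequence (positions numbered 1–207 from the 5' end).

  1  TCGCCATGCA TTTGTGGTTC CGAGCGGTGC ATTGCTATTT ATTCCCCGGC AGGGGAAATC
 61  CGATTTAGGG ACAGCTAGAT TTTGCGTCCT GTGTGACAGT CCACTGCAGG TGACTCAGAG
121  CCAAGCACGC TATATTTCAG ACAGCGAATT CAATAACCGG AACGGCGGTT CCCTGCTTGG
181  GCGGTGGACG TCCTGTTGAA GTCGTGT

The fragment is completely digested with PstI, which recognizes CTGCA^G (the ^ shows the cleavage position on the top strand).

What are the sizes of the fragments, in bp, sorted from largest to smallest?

108, 99 bp

The PstI site (CTGCAG) starts at position 104.
PstI cuts after base 5 of each site (before the last base), so after position 108.
Linear molecule, 1 cut → 2 fragments:
  1–108 → 108 bp
  109–207 → 99 bp
Sorted largest to smallest: 108, 99 bp.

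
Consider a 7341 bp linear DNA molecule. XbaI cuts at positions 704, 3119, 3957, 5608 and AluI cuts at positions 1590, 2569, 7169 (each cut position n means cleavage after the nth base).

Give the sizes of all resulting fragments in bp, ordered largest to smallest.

1651, 1561, 979, 886, 838, 704, 550, 172 bp

Combined cut positions (sorted): 704, 1590, 2569, 3119, 3957, 5608, 7169.
Linear molecule, 7 cuts → 8 fragments:
  704 − 0 = 704 bp
  1590 − 704 = 886 bp
  2569 − 1590 = 979 bp
  3119 − 2569 = 550 bp
  3957 − 3119 = 838 bp
  5608 − 3957 = 1651 bp
  7169 − 5608 = 1561 bp
  7341 − 7169 = 172 bp
Sorted largest to smallest: 1651, 1561, 979, 886, 838, 704, 550, 172 bp.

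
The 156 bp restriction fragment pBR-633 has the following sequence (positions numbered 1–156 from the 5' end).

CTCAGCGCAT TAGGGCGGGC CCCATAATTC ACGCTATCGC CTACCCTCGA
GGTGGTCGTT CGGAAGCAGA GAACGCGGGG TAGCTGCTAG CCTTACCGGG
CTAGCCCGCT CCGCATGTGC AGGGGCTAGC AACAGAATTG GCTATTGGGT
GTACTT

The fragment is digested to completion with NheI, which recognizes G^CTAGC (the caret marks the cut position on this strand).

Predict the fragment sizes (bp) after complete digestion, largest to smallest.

NheI sites (GCTAGC) start at positions 86, 100, 125.
NheI cuts after the first base of each site, so after positions 86, 100, 125.
Linear molecule, 3 cuts → 4 fragments:
  1–86 → 86 bp
  87–100 → 14 bp
  101–125 → 25 bp
  126–156 → 31 bp
Sorted largest to smallest: 86, 31, 25, 14 bp.

86, 31, 25, 14 bp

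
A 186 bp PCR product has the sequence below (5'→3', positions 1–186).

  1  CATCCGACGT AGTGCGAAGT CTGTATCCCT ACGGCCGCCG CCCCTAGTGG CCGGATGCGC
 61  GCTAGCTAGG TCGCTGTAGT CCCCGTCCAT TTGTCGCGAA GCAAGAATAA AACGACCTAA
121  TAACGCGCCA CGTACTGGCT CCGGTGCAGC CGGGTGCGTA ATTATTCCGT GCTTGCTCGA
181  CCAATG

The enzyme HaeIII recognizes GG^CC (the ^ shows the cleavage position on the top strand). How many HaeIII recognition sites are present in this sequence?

GGCC occurs starting at positions 33, 49.
HaeIII cuts at 2 sites.

2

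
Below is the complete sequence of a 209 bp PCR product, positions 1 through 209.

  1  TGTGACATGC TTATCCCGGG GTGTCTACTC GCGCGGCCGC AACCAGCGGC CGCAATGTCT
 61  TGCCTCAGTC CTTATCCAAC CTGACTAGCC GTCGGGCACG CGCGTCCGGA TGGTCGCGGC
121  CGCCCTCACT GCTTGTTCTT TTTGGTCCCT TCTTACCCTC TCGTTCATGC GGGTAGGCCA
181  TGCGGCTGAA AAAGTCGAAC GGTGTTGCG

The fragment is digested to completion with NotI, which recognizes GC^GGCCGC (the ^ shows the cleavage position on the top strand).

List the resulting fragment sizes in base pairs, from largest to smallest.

92, 70, 34, 13 bp

NotI sites (GCGGCCGC) start at positions 33, 46, 116.
NotI cuts after base 2 of each site, so after positions 34, 47, 117.
Linear molecule, 3 cuts → 4 fragments:
  1–34 → 34 bp
  35–47 → 13 bp
  48–117 → 70 bp
  118–209 → 92 bp
Sorted largest to smallest: 92, 70, 34, 13 bp.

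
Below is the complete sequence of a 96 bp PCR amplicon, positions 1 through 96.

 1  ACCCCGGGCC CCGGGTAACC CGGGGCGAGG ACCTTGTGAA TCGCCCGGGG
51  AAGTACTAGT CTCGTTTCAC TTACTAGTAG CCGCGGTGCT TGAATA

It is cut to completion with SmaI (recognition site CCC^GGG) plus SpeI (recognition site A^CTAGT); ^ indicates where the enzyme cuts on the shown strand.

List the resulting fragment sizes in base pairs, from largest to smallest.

SmaI sites (CCCGGG) start at positions 3, 10, 19, 44.
SmaI cuts after base 3 of each site, so after positions 5, 12, 21, 46.
SpeI sites (ACTAGT) start at positions 55, 73.
SpeI cuts after the first base of each site, so after positions 55, 73.
Combined cut positions: 5, 12, 21, 46, 55, 73.
Linear molecule, 6 cuts → 7 fragments:
  1–5 → 5 bp
  6–12 → 7 bp
  13–21 → 9 bp
  22–46 → 25 bp
  47–55 → 9 bp
  56–73 → 18 bp
  74–96 → 23 bp
Sorted largest to smallest: 25, 23, 18, 9, 9, 7, 5 bp.

25, 23, 18, 9, 9, 7, 5 bp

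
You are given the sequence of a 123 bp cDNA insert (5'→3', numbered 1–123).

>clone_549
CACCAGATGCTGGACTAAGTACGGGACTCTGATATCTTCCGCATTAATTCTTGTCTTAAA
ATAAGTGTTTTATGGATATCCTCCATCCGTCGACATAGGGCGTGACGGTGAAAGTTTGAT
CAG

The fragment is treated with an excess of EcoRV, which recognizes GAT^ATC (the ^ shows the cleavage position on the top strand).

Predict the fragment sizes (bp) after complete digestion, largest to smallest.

46, 44, 33 bp

EcoRV sites (GATATC) start at positions 31, 75.
EcoRV cuts after base 3 of each site, so after positions 33, 77.
Linear molecule, 2 cuts → 3 fragments:
  1–33 → 33 bp
  34–77 → 44 bp
  78–123 → 46 bp
Sorted largest to smallest: 46, 44, 33 bp.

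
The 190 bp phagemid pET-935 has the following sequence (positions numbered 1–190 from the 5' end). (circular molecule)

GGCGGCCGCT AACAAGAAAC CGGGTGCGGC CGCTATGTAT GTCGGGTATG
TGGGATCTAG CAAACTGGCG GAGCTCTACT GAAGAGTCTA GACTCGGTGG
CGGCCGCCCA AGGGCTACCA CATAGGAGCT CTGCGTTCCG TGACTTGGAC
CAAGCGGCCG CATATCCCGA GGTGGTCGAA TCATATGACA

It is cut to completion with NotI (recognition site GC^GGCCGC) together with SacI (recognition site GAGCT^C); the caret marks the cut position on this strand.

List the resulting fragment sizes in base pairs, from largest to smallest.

48, 38, 29, 26, 25, 24 bp

NotI sites (GCGGCCGC) start at positions 2, 26, 100, 154.
NotI cuts after base 2 of each site, so after positions 3, 27, 101, 155.
SacI sites (GAGCTC) start at positions 71, 126.
SacI cuts after base 5 of each site (before the last base), so after positions 75, 130.
Combined cut positions: 3, 27, 75, 101, 130, 155.
Circular molecule, 6 cuts → 6 fragments:
  4–27 → 24 bp
  28–75 → 48 bp
  76–101 → 26 bp
  102–130 → 29 bp
  131–155 → 25 bp
  156–190 then 1–3 → 35 + 3 = 38 bp
Sorted largest to smallest: 48, 38, 29, 26, 25, 24 bp.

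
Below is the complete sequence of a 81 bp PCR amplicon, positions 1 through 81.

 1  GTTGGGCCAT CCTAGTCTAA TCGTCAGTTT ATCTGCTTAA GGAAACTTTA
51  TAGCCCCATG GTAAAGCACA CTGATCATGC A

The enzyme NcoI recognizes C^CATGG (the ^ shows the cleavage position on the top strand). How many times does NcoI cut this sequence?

1

CCATGG occurs starting at position 56.
NcoI cuts at 1 site.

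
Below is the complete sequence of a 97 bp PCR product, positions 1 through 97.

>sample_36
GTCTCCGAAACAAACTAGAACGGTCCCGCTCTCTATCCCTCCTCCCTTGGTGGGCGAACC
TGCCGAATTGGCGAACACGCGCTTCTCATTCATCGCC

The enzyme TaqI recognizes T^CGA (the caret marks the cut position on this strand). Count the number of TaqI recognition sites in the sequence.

No occurrence of TCGA is present in the sequence.
TaqI does not cut: 0 sites.

0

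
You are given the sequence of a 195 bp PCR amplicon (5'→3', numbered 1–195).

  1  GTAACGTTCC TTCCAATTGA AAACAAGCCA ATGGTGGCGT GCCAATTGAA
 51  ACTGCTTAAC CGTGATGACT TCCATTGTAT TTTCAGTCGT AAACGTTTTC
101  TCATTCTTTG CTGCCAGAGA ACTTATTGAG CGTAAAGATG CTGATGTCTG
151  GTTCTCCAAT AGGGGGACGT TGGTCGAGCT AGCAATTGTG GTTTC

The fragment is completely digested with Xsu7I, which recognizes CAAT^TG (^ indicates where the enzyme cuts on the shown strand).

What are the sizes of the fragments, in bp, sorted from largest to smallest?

140, 29, 17, 9 bp

Xsu7I sites (CAATTG) start at positions 14, 43, 183.
Xsu7I cuts after base 4 of each site, so after positions 17, 46, 186.
Linear molecule, 3 cuts → 4 fragments:
  1–17 → 17 bp
  18–46 → 29 bp
  47–186 → 140 bp
  187–195 → 9 bp
Sorted largest to smallest: 140, 29, 17, 9 bp.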